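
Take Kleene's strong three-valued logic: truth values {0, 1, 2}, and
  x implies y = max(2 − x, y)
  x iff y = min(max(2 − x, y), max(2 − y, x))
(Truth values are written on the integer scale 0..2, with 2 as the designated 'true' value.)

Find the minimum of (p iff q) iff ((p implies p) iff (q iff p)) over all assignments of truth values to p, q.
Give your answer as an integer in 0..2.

Take p = 0, q = 1:
p iff q = 0 iff 1 = 1
p implies p = 0 implies 0 = 2
q iff p = 1 iff 0 = 1
(p implies p) iff (q iff p) = 2 iff 1 = 1
(p iff q) iff ((p implies p) iff (q iff p)) = 1 iff 1 = 1
No assignment yields a value below 1, so this is the minimum.

1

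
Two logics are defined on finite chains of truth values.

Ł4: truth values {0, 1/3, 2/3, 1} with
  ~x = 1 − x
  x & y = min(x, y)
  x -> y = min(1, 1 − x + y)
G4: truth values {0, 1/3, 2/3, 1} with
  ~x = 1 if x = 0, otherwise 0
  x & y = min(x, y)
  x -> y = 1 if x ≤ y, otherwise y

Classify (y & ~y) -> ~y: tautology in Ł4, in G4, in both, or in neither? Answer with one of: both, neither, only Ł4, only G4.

both

In Ł4: every assignment gives 1 — tautology.
In G4: every assignment gives 1 — tautology.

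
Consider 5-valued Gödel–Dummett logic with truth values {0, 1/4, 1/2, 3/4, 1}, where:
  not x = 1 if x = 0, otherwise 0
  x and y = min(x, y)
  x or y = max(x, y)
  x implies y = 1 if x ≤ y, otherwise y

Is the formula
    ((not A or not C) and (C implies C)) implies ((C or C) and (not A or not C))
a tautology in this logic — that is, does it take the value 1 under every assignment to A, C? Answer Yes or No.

Counterexample: take A = 0, C = 0.
not A = not 0 = 1
not C = not 0 = 1
not A or not C = 1 or 1 = 1
C implies C = 0 implies 0 = 1
(not A or not C) and (C implies C) = 1 and 1 = 1
C or C = 0 or 0 = 0
not A = not 0 = 1
not C = not 0 = 1
not A or not C = 1 or 1 = 1
(C or C) and (not A or not C) = 0 and 1 = 0
((not A or not C) and (C implies C)) implies ((C or C) and (not A or not C)) = 1 implies 0 = 0
This gives 0 ≠ 1.

No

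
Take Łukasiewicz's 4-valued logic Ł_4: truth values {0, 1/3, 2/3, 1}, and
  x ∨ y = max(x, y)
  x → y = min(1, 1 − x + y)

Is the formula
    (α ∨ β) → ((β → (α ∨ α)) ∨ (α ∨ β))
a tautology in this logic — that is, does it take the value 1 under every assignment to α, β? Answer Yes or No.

α = 0, β = 0 ↦ 1
α = 0, β = 1/3 ↦ 1
α = 0, β = 2/3 ↦ 1
α = 0, β = 1 ↦ 1
α = 1/3, β = 0 ↦ 1
α = 1/3, β = 1/3 ↦ 1
α = 1/3, β = 2/3 ↦ 1
α = 1/3, β = 1 ↦ 1
α = 2/3, β = 0 ↦ 1
α = 2/3, β = 1/3 ↦ 1
α = 2/3, β = 2/3 ↦ 1
α = 2/3, β = 1 ↦ 1
α = 1, β = 0 ↦ 1
α = 1, β = 1/3 ↦ 1
α = 1, β = 2/3 ↦ 1
α = 1, β = 1 ↦ 1
Every assignment gives a value ≥ 1.

Yes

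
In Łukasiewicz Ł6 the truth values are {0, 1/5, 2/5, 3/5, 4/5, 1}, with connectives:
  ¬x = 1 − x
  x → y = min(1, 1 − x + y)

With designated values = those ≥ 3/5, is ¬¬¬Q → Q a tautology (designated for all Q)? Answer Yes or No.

No

Counterexample: take Q = 0.
¬Q = ¬0 = 1
¬¬Q = ¬1 = 0
¬¬¬Q = ¬0 = 1
¬¬¬Q → Q = 1 → 0 = 0
This gives 0, which is below 3/5.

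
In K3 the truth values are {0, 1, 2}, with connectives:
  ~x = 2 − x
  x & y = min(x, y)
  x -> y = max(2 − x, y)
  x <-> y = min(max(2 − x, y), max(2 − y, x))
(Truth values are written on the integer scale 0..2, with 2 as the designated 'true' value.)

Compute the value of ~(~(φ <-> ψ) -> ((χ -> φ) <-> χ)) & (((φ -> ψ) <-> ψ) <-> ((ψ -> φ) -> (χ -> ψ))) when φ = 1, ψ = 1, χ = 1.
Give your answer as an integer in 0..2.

φ <-> ψ = 1 <-> 1 = 1
~(φ <-> ψ) = ~1 = 1
χ -> φ = 1 -> 1 = 1
(χ -> φ) <-> χ = 1 <-> 1 = 1
~(φ <-> ψ) -> ((χ -> φ) <-> χ) = 1 -> 1 = 1
~(~(φ <-> ψ) -> ((χ -> φ) <-> χ)) = ~1 = 1
φ -> ψ = 1 -> 1 = 1
(φ -> ψ) <-> ψ = 1 <-> 1 = 1
ψ -> φ = 1 -> 1 = 1
χ -> ψ = 1 -> 1 = 1
(ψ -> φ) -> (χ -> ψ) = 1 -> 1 = 1
((φ -> ψ) <-> ψ) <-> ((ψ -> φ) -> (χ -> ψ)) = 1 <-> 1 = 1
~(~(φ <-> ψ) -> ((χ -> φ) <-> χ)) & (((φ -> ψ) <-> ψ) <-> ((ψ -> φ) -> (χ -> ψ))) = 1 & 1 = 1

1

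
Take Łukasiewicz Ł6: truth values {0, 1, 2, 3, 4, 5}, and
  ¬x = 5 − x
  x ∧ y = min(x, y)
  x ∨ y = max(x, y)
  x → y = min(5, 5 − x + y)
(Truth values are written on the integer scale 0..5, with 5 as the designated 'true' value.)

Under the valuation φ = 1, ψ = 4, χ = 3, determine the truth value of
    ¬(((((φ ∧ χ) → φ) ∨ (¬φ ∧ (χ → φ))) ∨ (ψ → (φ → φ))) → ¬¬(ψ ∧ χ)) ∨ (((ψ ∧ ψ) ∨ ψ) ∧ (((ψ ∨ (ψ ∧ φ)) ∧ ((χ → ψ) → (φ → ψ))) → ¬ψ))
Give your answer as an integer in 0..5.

2

φ ∧ χ = 1 ∧ 3 = 1
(φ ∧ χ) → φ = 1 → 1 = 5
¬φ = ¬1 = 4
χ → φ = 3 → 1 = 3
¬φ ∧ (χ → φ) = 4 ∧ 3 = 3
((φ ∧ χ) → φ) ∨ (¬φ ∧ (χ → φ)) = 5 ∨ 3 = 5
φ → φ = 1 → 1 = 5
ψ → (φ → φ) = 4 → 5 = 5
(((φ ∧ χ) → φ) ∨ (¬φ ∧ (χ → φ))) ∨ (ψ → (φ → φ)) = 5 ∨ 5 = 5
ψ ∧ χ = 4 ∧ 3 = 3
¬(ψ ∧ χ) = ¬3 = 2
¬¬(ψ ∧ χ) = ¬2 = 3
((((φ ∧ χ) → φ) ∨ (¬φ ∧ (χ → φ))) ∨ (ψ → (φ → φ))) → ¬¬(ψ ∧ χ) = 5 → 3 = 3
¬(((((φ ∧ χ) → φ) ∨ (¬φ ∧ (χ → φ))) ∨ (ψ → (φ → φ))) → ¬¬(ψ ∧ χ)) = ¬3 = 2
ψ ∧ ψ = 4 ∧ 4 = 4
(ψ ∧ ψ) ∨ ψ = 4 ∨ 4 = 4
ψ ∧ φ = 4 ∧ 1 = 1
ψ ∨ (ψ ∧ φ) = 4 ∨ 1 = 4
χ → ψ = 3 → 4 = 5
φ → ψ = 1 → 4 = 5
(χ → ψ) → (φ → ψ) = 5 → 5 = 5
(ψ ∨ (ψ ∧ φ)) ∧ ((χ → ψ) → (φ → ψ)) = 4 ∧ 5 = 4
¬ψ = ¬4 = 1
((ψ ∨ (ψ ∧ φ)) ∧ ((χ → ψ) → (φ → ψ))) → ¬ψ = 4 → 1 = 2
((ψ ∧ ψ) ∨ ψ) ∧ (((ψ ∨ (ψ ∧ φ)) ∧ ((χ → ψ) → (φ → ψ))) → ¬ψ) = 4 ∧ 2 = 2
¬(((((φ ∧ χ) → φ) ∨ (¬φ ∧ (χ → φ))) ∨ (ψ → (φ → φ))) → ¬¬(ψ ∧ χ)) ∨ (((ψ ∧ ψ) ∨ ψ) ∧ (((ψ ∨ (ψ ∧ φ)) ∧ ((χ → ψ) → (φ → ψ))) → ¬ψ)) = 2 ∨ 2 = 2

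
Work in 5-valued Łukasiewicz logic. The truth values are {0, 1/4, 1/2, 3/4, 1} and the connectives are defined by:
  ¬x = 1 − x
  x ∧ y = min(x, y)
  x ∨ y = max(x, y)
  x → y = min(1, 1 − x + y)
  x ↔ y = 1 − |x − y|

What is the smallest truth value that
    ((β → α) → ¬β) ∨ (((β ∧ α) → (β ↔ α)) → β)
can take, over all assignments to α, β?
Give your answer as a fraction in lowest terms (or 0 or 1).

Take α = 1/2, β = 1/2:
β → α = 1/2 → 1/2 = 1
¬β = ¬1/2 = 1/2
(β → α) → ¬β = 1 → 1/2 = 1/2
β ∧ α = 1/2 ∧ 1/2 = 1/2
β ↔ α = 1/2 ↔ 1/2 = 1
(β ∧ α) → (β ↔ α) = 1/2 → 1 = 1
((β ∧ α) → (β ↔ α)) → β = 1 → 1/2 = 1/2
((β → α) → ¬β) ∨ (((β ∧ α) → (β ↔ α)) → β) = 1/2 ∨ 1/2 = 1/2
No assignment yields a value below 1/2, so this is the minimum.

1/2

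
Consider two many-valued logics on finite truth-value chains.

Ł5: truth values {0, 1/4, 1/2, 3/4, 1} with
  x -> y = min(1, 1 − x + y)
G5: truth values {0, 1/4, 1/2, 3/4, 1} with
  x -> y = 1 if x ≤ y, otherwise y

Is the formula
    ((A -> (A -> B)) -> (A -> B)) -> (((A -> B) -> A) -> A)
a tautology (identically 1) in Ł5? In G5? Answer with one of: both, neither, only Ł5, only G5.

In Ł5: every assignment gives 1 — tautology.
In G5: at A = 1/4, B = 0 the value is 1/4 — not a tautology.

only Ł5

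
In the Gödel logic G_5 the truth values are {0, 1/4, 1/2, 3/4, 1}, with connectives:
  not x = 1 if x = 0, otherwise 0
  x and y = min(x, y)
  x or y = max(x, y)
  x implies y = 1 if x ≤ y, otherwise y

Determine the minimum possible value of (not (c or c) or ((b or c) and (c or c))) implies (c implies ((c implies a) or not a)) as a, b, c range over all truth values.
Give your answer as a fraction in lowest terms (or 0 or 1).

Take a = 1/4, b = 0, c = 1/2:
c or c = 1/2 or 1/2 = 1/2
not (c or c) = not 1/2 = 0
b or c = 0 or 1/2 = 1/2
c or c = 1/2 or 1/2 = 1/2
(b or c) and (c or c) = 1/2 and 1/2 = 1/2
not (c or c) or ((b or c) and (c or c)) = 0 or 1/2 = 1/2
c implies a = 1/2 implies 1/4 = 1/4
not a = not 1/4 = 0
(c implies a) or not a = 1/4 or 0 = 1/4
c implies ((c implies a) or not a) = 1/2 implies 1/4 = 1/4
(not (c or c) or ((b or c) and (c or c))) implies (c implies ((c implies a) or not a)) = 1/2 implies 1/4 = 1/4
No assignment yields a value below 1/4, so this is the minimum.

1/4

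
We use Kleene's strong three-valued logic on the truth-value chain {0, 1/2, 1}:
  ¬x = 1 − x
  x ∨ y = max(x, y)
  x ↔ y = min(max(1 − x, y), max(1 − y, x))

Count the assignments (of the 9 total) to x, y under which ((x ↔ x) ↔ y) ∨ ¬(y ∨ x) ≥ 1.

3

x = 0, y = 0 ↦ 1  ≥
x = 0, y = 1/2 ↦ 1/2  <
x = 0, y = 1 ↦ 1  ≥
x = 1/2, y = 0 ↦ 1/2  <
x = 1/2, y = 1/2 ↦ 1/2  <
x = 1/2, y = 1 ↦ 1/2  <
x = 1, y = 0 ↦ 0  <
x = 1, y = 1/2 ↦ 1/2  <
x = 1, y = 1 ↦ 1  ≥
So 3 of the 9 assignments meet the threshold.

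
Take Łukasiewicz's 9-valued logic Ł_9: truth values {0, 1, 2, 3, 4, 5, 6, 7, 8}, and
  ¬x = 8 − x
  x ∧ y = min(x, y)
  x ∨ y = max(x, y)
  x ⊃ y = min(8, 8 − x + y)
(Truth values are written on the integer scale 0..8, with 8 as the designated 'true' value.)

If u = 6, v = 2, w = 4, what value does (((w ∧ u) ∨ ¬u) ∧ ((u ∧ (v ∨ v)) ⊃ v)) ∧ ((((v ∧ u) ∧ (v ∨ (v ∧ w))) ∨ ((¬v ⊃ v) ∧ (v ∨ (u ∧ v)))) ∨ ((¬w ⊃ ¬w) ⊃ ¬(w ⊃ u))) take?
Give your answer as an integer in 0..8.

2

w ∧ u = 4 ∧ 6 = 4
¬u = ¬6 = 2
(w ∧ u) ∨ ¬u = 4 ∨ 2 = 4
v ∨ v = 2 ∨ 2 = 2
u ∧ (v ∨ v) = 6 ∧ 2 = 2
(u ∧ (v ∨ v)) ⊃ v = 2 ⊃ 2 = 8
((w ∧ u) ∨ ¬u) ∧ ((u ∧ (v ∨ v)) ⊃ v) = 4 ∧ 8 = 4
v ∧ u = 2 ∧ 6 = 2
v ∧ w = 2 ∧ 4 = 2
v ∨ (v ∧ w) = 2 ∨ 2 = 2
(v ∧ u) ∧ (v ∨ (v ∧ w)) = 2 ∧ 2 = 2
¬v = ¬2 = 6
¬v ⊃ v = 6 ⊃ 2 = 4
u ∧ v = 6 ∧ 2 = 2
v ∨ (u ∧ v) = 2 ∨ 2 = 2
(¬v ⊃ v) ∧ (v ∨ (u ∧ v)) = 4 ∧ 2 = 2
((v ∧ u) ∧ (v ∨ (v ∧ w))) ∨ ((¬v ⊃ v) ∧ (v ∨ (u ∧ v))) = 2 ∨ 2 = 2
¬w = ¬4 = 4
¬w = ¬4 = 4
¬w ⊃ ¬w = 4 ⊃ 4 = 8
w ⊃ u = 4 ⊃ 6 = 8
¬(w ⊃ u) = ¬8 = 0
(¬w ⊃ ¬w) ⊃ ¬(w ⊃ u) = 8 ⊃ 0 = 0
(((v ∧ u) ∧ (v ∨ (v ∧ w))) ∨ ((¬v ⊃ v) ∧ (v ∨ (u ∧ v)))) ∨ ((¬w ⊃ ¬w) ⊃ ¬(w ⊃ u)) = 2 ∨ 0 = 2
(((w ∧ u) ∨ ¬u) ∧ ((u ∧ (v ∨ v)) ⊃ v)) ∧ ((((v ∧ u) ∧ (v ∨ (v ∧ w))) ∨ ((¬v ⊃ v) ∧ (v ∨ (u ∧ v)))) ∨ ((¬w ⊃ ¬w) ⊃ ¬(w ⊃ u))) = 4 ∧ 2 = 2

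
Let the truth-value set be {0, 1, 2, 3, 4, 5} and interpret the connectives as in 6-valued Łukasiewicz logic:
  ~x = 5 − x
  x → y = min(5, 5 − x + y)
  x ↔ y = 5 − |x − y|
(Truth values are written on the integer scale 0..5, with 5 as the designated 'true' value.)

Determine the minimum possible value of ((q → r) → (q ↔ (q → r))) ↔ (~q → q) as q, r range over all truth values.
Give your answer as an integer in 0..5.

3

Take q = 2, r = 2:
q → r = 2 → 2 = 5
q → r = 2 → 2 = 5
q ↔ (q → r) = 2 ↔ 5 = 2
(q → r) → (q ↔ (q → r)) = 5 → 2 = 2
~q = ~2 = 3
~q → q = 3 → 2 = 4
((q → r) → (q ↔ (q → r))) ↔ (~q → q) = 2 ↔ 4 = 3
No assignment yields a value below 3, so this is the minimum.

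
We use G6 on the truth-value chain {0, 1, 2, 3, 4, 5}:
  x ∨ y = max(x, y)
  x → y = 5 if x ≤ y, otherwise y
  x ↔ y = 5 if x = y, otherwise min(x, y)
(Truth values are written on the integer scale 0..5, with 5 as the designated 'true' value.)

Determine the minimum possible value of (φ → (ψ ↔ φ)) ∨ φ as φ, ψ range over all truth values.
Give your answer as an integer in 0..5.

Take φ = 1, ψ = 0:
ψ ↔ φ = 0 ↔ 1 = 0
φ → (ψ ↔ φ) = 1 → 0 = 0
(φ → (ψ ↔ φ)) ∨ φ = 0 ∨ 1 = 1
No assignment yields a value below 1, so this is the minimum.

1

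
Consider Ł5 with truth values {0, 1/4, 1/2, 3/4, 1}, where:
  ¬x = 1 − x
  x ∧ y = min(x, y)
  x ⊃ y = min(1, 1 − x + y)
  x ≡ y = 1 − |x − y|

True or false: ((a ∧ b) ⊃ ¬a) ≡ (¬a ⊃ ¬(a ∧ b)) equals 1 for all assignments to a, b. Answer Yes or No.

No

Counterexample: take a = 3/4, b = 1/2.
a ∧ b = 3/4 ∧ 1/2 = 1/2
¬a = ¬3/4 = 1/4
(a ∧ b) ⊃ ¬a = 1/2 ⊃ 1/4 = 3/4
¬a = ¬3/4 = 1/4
a ∧ b = 3/4 ∧ 1/2 = 1/2
¬(a ∧ b) = ¬1/2 = 1/2
¬a ⊃ ¬(a ∧ b) = 1/4 ⊃ 1/2 = 1
((a ∧ b) ⊃ ¬a) ≡ (¬a ⊃ ¬(a ∧ b)) = 3/4 ≡ 1 = 3/4
This gives 3/4 ≠ 1.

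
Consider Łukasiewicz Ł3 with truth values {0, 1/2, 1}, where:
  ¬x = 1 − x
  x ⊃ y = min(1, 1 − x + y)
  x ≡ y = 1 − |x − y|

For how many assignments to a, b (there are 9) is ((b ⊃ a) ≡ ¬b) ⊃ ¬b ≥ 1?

a = 0, b = 0 ↦ 1  ≥
a = 0, b = 1/2 ↦ 1/2  <
a = 0, b = 1 ↦ 0  <
a = 1/2, b = 0 ↦ 1  ≥
a = 1/2, b = 1/2 ↦ 1  ≥
a = 1/2, b = 1 ↦ 1/2  <
a = 1, b = 0 ↦ 1  ≥
a = 1, b = 1/2 ↦ 1  ≥
a = 1, b = 1 ↦ 1  ≥
So 6 of the 9 assignments meet the threshold.

6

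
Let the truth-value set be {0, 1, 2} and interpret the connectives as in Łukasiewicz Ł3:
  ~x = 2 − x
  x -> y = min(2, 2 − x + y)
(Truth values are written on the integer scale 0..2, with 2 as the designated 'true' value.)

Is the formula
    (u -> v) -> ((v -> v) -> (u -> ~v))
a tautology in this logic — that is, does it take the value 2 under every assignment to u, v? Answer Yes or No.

Counterexample: take u = 1, v = 2.
u -> v = 1 -> 2 = 2
v -> v = 2 -> 2 = 2
~v = ~2 = 0
u -> ~v = 1 -> 0 = 1
(v -> v) -> (u -> ~v) = 2 -> 1 = 1
(u -> v) -> ((v -> v) -> (u -> ~v)) = 2 -> 1 = 1
This gives 1 ≠ 2.

No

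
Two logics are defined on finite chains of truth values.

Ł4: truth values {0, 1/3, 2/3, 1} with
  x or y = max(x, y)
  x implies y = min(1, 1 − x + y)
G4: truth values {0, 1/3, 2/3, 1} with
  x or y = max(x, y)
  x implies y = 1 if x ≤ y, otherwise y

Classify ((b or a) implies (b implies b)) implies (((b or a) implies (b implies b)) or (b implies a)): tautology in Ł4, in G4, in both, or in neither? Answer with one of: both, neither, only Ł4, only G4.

In Ł4: every assignment gives 1 — tautology.
In G4: every assignment gives 1 — tautology.

both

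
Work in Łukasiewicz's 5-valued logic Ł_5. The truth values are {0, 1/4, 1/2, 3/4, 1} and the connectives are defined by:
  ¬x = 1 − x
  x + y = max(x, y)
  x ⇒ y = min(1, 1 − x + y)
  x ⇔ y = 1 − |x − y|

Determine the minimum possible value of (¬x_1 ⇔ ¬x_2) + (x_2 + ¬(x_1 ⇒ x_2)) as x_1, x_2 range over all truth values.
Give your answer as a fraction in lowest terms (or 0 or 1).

Take x_1 = 0, x_2 = 1/2:
¬x_1 = ¬0 = 1
¬x_2 = ¬1/2 = 1/2
¬x_1 ⇔ ¬x_2 = 1 ⇔ 1/2 = 1/2
x_1 ⇒ x_2 = 0 ⇒ 1/2 = 1
¬(x_1 ⇒ x_2) = ¬1 = 0
x_2 + ¬(x_1 ⇒ x_2) = 1/2 + 0 = 1/2
(¬x_1 ⇔ ¬x_2) + (x_2 + ¬(x_1 ⇒ x_2)) = 1/2 + 1/2 = 1/2
No assignment yields a value below 1/2, so this is the minimum.

1/2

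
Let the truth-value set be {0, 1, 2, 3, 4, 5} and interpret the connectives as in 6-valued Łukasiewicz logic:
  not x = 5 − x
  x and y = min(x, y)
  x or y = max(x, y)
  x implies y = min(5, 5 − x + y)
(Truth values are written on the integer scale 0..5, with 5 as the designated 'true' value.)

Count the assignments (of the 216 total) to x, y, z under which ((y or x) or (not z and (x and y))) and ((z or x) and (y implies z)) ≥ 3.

117

value 5: 26 assignments (counts)
value 4: 42 assignments (counts)
value 3: 49 assignments (counts)
value 2: 47 assignments
value 1: 36 assignments
value 0: 16 assignments
So 117 of the 216 assignments meet the threshold.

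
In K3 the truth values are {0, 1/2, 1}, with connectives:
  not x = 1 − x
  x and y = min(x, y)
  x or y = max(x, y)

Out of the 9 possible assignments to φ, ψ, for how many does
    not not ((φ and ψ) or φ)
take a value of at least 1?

3

φ = 0, ψ = 0 ↦ 0  <
φ = 0, ψ = 1/2 ↦ 0  <
φ = 0, ψ = 1 ↦ 0  <
φ = 1/2, ψ = 0 ↦ 1/2  <
φ = 1/2, ψ = 1/2 ↦ 1/2  <
φ = 1/2, ψ = 1 ↦ 1/2  <
φ = 1, ψ = 0 ↦ 1  ≥
φ = 1, ψ = 1/2 ↦ 1  ≥
φ = 1, ψ = 1 ↦ 1  ≥
So 3 of the 9 assignments meet the threshold.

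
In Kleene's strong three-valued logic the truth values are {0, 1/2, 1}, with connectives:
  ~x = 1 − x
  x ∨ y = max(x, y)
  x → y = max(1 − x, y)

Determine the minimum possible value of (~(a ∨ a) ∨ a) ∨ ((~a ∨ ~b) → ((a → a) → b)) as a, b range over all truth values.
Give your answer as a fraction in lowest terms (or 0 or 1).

Take a = 1/2, b = 0:
a ∨ a = 1/2 ∨ 1/2 = 1/2
~(a ∨ a) = ~1/2 = 1/2
~(a ∨ a) ∨ a = 1/2 ∨ 1/2 = 1/2
~a = ~1/2 = 1/2
~b = ~0 = 1
~a ∨ ~b = 1/2 ∨ 1 = 1
a → a = 1/2 → 1/2 = 1/2
(a → a) → b = 1/2 → 0 = 1/2
(~a ∨ ~b) → ((a → a) → b) = 1 → 1/2 = 1/2
(~(a ∨ a) ∨ a) ∨ ((~a ∨ ~b) → ((a → a) → b)) = 1/2 ∨ 1/2 = 1/2
No assignment yields a value below 1/2, so this is the minimum.

1/2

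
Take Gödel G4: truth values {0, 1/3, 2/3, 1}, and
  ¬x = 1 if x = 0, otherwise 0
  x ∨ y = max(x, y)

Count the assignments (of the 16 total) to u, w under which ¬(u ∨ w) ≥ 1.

1

u = 0, w = 0 ↦ 1  ≥
u = 0, w = 1/3 ↦ 0  <
u = 0, w = 2/3 ↦ 0  <
u = 0, w = 1 ↦ 0  <
u = 1/3, w = 0 ↦ 0  <
u = 1/3, w = 1/3 ↦ 0  <
u = 1/3, w = 2/3 ↦ 0  <
u = 1/3, w = 1 ↦ 0  <
u = 2/3, w = 0 ↦ 0  <
u = 2/3, w = 1/3 ↦ 0  <
u = 2/3, w = 2/3 ↦ 0  <
u = 2/3, w = 1 ↦ 0  <
u = 1, w = 0 ↦ 0  <
u = 1, w = 1/3 ↦ 0  <
u = 1, w = 2/3 ↦ 0  <
u = 1, w = 1 ↦ 0  <
So 1 of the 16 assignments meets the threshold.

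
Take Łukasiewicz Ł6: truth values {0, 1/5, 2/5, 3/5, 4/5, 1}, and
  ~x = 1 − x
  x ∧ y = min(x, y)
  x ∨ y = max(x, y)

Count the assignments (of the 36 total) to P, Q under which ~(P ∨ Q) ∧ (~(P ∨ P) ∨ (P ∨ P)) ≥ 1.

1

value 1: 1 assignment (counts)
value 4/5: 3 assignments
value 3/5: 5 assignments
value 2/5: 7 assignments
value 1/5: 9 assignments
value 0: 11 assignments
So 1 of the 36 assignments meets the threshold.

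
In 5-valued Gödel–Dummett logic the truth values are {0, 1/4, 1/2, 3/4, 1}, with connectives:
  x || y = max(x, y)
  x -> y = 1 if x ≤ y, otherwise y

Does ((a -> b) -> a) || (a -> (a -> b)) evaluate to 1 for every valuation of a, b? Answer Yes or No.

At a = 0, b = 3/4, for instance:
a -> b = 0 -> 3/4 = 1
(a -> b) -> a = 1 -> 0 = 0
a -> (a -> b) = 0 -> 1 = 1
((a -> b) -> a) || (a -> (a -> b)) = 0 || 1 = 1
and checking the remaining 24 assignments likewise gives ≥ 1 in every case.

Yes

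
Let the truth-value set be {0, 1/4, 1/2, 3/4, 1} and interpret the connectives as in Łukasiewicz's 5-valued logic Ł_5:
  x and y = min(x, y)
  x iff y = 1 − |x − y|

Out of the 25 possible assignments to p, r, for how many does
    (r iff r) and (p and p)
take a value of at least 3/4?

10

value 1: 5 assignments (counts)
value 3/4: 5 assignments (counts)
value 1/2: 5 assignments
value 1/4: 5 assignments
value 0: 5 assignments
So 10 of the 25 assignments meet the threshold.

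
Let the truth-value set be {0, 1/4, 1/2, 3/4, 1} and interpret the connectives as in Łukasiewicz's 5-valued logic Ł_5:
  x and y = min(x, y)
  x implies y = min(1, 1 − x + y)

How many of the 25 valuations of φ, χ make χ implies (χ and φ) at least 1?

value 1: 15 assignments (counts)
value 3/4: 4 assignments
value 1/2: 3 assignments
value 1/4: 2 assignments
value 0: 1 assignment
So 15 of the 25 assignments meet the threshold.

15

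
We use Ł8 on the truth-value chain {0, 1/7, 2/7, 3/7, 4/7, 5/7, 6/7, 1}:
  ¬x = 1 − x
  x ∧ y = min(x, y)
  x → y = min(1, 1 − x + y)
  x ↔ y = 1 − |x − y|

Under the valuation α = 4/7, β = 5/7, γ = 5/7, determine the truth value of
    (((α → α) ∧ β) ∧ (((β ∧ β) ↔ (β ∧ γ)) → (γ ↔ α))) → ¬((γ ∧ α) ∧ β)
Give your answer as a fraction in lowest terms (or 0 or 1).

5/7

α → α = 4/7 → 4/7 = 1
(α → α) ∧ β = 1 ∧ 5/7 = 5/7
β ∧ β = 5/7 ∧ 5/7 = 5/7
β ∧ γ = 5/7 ∧ 5/7 = 5/7
(β ∧ β) ↔ (β ∧ γ) = 5/7 ↔ 5/7 = 1
γ ↔ α = 5/7 ↔ 4/7 = 6/7
((β ∧ β) ↔ (β ∧ γ)) → (γ ↔ α) = 1 → 6/7 = 6/7
((α → α) ∧ β) ∧ (((β ∧ β) ↔ (β ∧ γ)) → (γ ↔ α)) = 5/7 ∧ 6/7 = 5/7
γ ∧ α = 5/7 ∧ 4/7 = 4/7
(γ ∧ α) ∧ β = 4/7 ∧ 5/7 = 4/7
¬((γ ∧ α) ∧ β) = ¬4/7 = 3/7
(((α → α) ∧ β) ∧ (((β ∧ β) ↔ (β ∧ γ)) → (γ ↔ α))) → ¬((γ ∧ α) ∧ β) = 5/7 → 3/7 = 5/7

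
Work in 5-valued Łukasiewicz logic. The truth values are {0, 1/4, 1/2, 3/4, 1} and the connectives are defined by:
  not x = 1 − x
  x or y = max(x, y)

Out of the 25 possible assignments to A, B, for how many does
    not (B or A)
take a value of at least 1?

1

value 1: 1 assignment (counts)
value 3/4: 3 assignments
value 1/2: 5 assignments
value 1/4: 7 assignments
value 0: 9 assignments
So 1 of the 25 assignments meets the threshold.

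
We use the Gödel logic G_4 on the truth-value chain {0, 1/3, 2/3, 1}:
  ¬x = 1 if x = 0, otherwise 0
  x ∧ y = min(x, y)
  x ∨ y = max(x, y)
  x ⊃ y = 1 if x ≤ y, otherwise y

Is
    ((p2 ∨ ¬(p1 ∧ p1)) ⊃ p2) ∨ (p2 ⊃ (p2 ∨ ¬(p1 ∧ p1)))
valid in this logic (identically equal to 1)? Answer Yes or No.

p1 = 0, p2 = 0 ↦ 1
p1 = 0, p2 = 1/3 ↦ 1
p1 = 0, p2 = 2/3 ↦ 1
p1 = 0, p2 = 1 ↦ 1
p1 = 1/3, p2 = 0 ↦ 1
p1 = 1/3, p2 = 1/3 ↦ 1
p1 = 1/3, p2 = 2/3 ↦ 1
p1 = 1/3, p2 = 1 ↦ 1
p1 = 2/3, p2 = 0 ↦ 1
p1 = 2/3, p2 = 1/3 ↦ 1
p1 = 2/3, p2 = 2/3 ↦ 1
p1 = 2/3, p2 = 1 ↦ 1
p1 = 1, p2 = 0 ↦ 1
p1 = 1, p2 = 1/3 ↦ 1
p1 = 1, p2 = 2/3 ↦ 1
p1 = 1, p2 = 1 ↦ 1
Every assignment gives a value ≥ 1.

Yes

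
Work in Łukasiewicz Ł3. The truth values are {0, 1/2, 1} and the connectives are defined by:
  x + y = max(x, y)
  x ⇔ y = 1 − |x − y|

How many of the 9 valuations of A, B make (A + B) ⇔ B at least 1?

A = 0, B = 0 ↦ 1  ≥
A = 0, B = 1/2 ↦ 1  ≥
A = 0, B = 1 ↦ 1  ≥
A = 1/2, B = 0 ↦ 1/2  <
A = 1/2, B = 1/2 ↦ 1  ≥
A = 1/2, B = 1 ↦ 1  ≥
A = 1, B = 0 ↦ 0  <
A = 1, B = 1/2 ↦ 1/2  <
A = 1, B = 1 ↦ 1  ≥
So 6 of the 9 assignments meet the threshold.

6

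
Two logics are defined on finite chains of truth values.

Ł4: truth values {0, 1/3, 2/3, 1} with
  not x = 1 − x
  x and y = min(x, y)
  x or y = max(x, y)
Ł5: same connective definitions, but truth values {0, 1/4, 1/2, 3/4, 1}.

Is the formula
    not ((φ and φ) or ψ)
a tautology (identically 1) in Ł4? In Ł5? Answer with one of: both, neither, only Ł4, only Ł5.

neither

In Ł4: at φ = 0, ψ = 1/3 the value is 2/3 — not a tautology.
In Ł5: at φ = 0, ψ = 1/4 the value is 3/4 — not a tautology.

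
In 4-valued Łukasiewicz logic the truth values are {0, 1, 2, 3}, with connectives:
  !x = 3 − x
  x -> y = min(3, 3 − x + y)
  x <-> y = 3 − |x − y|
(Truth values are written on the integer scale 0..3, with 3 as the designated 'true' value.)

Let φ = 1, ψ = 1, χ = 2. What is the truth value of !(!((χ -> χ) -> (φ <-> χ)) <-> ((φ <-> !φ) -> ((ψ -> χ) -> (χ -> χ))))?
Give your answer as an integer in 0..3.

χ -> χ = 2 -> 2 = 3
φ <-> χ = 1 <-> 2 = 2
(χ -> χ) -> (φ <-> χ) = 3 -> 2 = 2
!((χ -> χ) -> (φ <-> χ)) = !2 = 1
!φ = !1 = 2
φ <-> !φ = 1 <-> 2 = 2
ψ -> χ = 1 -> 2 = 3
χ -> χ = 2 -> 2 = 3
(ψ -> χ) -> (χ -> χ) = 3 -> 3 = 3
(φ <-> !φ) -> ((ψ -> χ) -> (χ -> χ)) = 2 -> 3 = 3
!((χ -> χ) -> (φ <-> χ)) <-> ((φ <-> !φ) -> ((ψ -> χ) -> (χ -> χ))) = 1 <-> 3 = 1
!(!((χ -> χ) -> (φ <-> χ)) <-> ((φ <-> !φ) -> ((ψ -> χ) -> (χ -> χ)))) = !1 = 2

2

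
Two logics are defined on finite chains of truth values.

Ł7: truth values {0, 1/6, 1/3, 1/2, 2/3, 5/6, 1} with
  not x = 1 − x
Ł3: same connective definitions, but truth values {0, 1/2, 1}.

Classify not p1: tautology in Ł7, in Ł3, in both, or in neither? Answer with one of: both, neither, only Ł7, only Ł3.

In Ł7: at p1 = 1/6 the value is 5/6 — not a tautology.
In Ł3: at p1 = 1/2 the value is 1/2 — not a tautology.

neither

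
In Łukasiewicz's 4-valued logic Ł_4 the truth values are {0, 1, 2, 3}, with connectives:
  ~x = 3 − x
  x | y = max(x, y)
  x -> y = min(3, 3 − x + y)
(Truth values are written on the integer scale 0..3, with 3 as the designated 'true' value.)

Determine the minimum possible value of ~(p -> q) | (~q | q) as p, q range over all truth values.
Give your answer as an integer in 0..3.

2

Take p = 0, q = 1:
p -> q = 0 -> 1 = 3
~(p -> q) = ~3 = 0
~q = ~1 = 2
~q | q = 2 | 1 = 2
~(p -> q) | (~q | q) = 0 | 2 = 2
No assignment yields a value below 2, so this is the minimum.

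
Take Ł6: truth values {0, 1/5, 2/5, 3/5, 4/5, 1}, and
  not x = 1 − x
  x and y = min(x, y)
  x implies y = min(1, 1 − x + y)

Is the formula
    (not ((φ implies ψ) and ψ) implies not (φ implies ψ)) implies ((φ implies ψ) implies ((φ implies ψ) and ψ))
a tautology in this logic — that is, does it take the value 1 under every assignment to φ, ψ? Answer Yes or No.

At φ = 0, ψ = 4/5, for instance:
φ implies ψ = 0 implies 4/5 = 1
(φ implies ψ) and ψ = 1 and 4/5 = 4/5
not ((φ implies ψ) and ψ) = not 4/5 = 1/5
φ implies ψ = 0 implies 4/5 = 1
not (φ implies ψ) = not 1 = 0
not ((φ implies ψ) and ψ) implies not (φ implies ψ) = 1/5 implies 0 = 4/5
(φ implies ψ) implies ((φ implies ψ) and ψ) = 1 implies 4/5 = 4/5
(not ((φ implies ψ) and ψ) implies not (φ implies ψ)) implies ((φ implies ψ) implies ((φ implies ψ) and ψ)) = 4/5 implies 4/5 = 1
and checking the remaining 35 assignments likewise gives ≥ 1 in every case.

Yes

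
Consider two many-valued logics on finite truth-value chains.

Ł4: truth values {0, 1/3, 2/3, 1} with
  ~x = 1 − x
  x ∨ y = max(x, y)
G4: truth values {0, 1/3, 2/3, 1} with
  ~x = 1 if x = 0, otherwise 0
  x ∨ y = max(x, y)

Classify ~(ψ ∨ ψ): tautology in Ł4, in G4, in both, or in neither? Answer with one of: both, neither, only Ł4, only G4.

In Ł4: at ψ = 1/3 the value is 2/3 — not a tautology.
In G4: at ψ = 1/3 the value is 0 — not a tautology.

neither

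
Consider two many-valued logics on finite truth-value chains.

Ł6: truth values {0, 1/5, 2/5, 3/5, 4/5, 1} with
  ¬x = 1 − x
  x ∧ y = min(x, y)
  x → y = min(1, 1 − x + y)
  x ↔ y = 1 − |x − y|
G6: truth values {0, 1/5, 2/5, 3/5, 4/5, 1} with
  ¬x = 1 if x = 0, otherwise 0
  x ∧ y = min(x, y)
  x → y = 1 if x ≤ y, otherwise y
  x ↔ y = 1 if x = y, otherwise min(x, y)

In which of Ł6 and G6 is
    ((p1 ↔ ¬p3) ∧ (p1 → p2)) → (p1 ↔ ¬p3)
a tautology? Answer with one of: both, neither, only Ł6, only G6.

In Ł6: every assignment gives 1 — tautology.
In G6: every assignment gives 1 — tautology.

both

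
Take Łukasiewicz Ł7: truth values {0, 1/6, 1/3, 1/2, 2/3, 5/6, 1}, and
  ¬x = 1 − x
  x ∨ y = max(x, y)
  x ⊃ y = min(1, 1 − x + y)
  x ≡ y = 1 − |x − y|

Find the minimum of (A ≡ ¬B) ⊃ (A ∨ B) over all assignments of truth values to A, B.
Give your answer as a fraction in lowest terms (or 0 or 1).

1/2

Take A = 1/2, B = 1/2:
¬B = ¬1/2 = 1/2
A ≡ ¬B = 1/2 ≡ 1/2 = 1
A ∨ B = 1/2 ∨ 1/2 = 1/2
(A ≡ ¬B) ⊃ (A ∨ B) = 1 ⊃ 1/2 = 1/2
No assignment yields a value below 1/2, so this is the minimum.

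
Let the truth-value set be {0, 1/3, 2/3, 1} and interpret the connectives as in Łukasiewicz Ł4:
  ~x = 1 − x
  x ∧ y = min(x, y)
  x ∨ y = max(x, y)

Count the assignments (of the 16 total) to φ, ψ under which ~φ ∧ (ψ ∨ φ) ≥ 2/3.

φ = 0, ψ = 0 ↦ 0  <
φ = 0, ψ = 1/3 ↦ 1/3  <
φ = 0, ψ = 2/3 ↦ 2/3  ≥
φ = 0, ψ = 1 ↦ 1  ≥
φ = 1/3, ψ = 0 ↦ 1/3  <
φ = 1/3, ψ = 1/3 ↦ 1/3  <
φ = 1/3, ψ = 2/3 ↦ 2/3  ≥
φ = 1/3, ψ = 1 ↦ 2/3  ≥
φ = 2/3, ψ = 0 ↦ 1/3  <
φ = 2/3, ψ = 1/3 ↦ 1/3  <
φ = 2/3, ψ = 2/3 ↦ 1/3  <
φ = 2/3, ψ = 1 ↦ 1/3  <
φ = 1, ψ = 0 ↦ 0  <
φ = 1, ψ = 1/3 ↦ 0  <
φ = 1, ψ = 2/3 ↦ 0  <
φ = 1, ψ = 1 ↦ 0  <
So 4 of the 16 assignments meet the threshold.

4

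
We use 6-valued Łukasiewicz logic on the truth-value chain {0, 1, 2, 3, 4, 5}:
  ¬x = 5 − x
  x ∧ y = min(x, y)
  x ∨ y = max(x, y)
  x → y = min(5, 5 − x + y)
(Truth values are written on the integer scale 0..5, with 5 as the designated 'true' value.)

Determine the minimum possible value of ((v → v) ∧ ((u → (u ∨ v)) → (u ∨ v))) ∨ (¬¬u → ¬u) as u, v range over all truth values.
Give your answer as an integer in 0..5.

Take u = 3, v = 0:
v → v = 0 → 0 = 5
u ∨ v = 3 ∨ 0 = 3
u → (u ∨ v) = 3 → 3 = 5
u ∨ v = 3 ∨ 0 = 3
(u → (u ∨ v)) → (u ∨ v) = 5 → 3 = 3
(v → v) ∧ ((u → (u ∨ v)) → (u ∨ v)) = 5 ∧ 3 = 3
¬u = ¬3 = 2
¬¬u = ¬2 = 3
¬u = ¬3 = 2
¬¬u → ¬u = 3 → 2 = 4
((v → v) ∧ ((u → (u ∨ v)) → (u ∨ v))) ∨ (¬¬u → ¬u) = 3 ∨ 4 = 4
No assignment yields a value below 4, so this is the minimum.

4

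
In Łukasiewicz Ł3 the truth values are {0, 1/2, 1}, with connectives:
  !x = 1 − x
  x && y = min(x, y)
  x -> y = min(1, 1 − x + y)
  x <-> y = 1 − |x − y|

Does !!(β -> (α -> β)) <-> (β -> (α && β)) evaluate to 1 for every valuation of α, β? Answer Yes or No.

No

Counterexample: take α = 0, β = 1/2.
α -> β = 0 -> 1/2 = 1
β -> (α -> β) = 1/2 -> 1 = 1
!(β -> (α -> β)) = !1 = 0
!!(β -> (α -> β)) = !0 = 1
α && β = 0 && 1/2 = 0
β -> (α && β) = 1/2 -> 0 = 1/2
!!(β -> (α -> β)) <-> (β -> (α && β)) = 1 <-> 1/2 = 1/2
This gives 1/2 ≠ 1.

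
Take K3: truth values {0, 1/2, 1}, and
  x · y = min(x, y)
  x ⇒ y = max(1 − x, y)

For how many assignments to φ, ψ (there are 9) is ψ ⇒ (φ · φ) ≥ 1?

5

φ = 0, ψ = 0 ↦ 1  ≥
φ = 0, ψ = 1/2 ↦ 1/2  <
φ = 0, ψ = 1 ↦ 0  <
φ = 1/2, ψ = 0 ↦ 1  ≥
φ = 1/2, ψ = 1/2 ↦ 1/2  <
φ = 1/2, ψ = 1 ↦ 1/2  <
φ = 1, ψ = 0 ↦ 1  ≥
φ = 1, ψ = 1/2 ↦ 1  ≥
φ = 1, ψ = 1 ↦ 1  ≥
So 5 of the 9 assignments meet the threshold.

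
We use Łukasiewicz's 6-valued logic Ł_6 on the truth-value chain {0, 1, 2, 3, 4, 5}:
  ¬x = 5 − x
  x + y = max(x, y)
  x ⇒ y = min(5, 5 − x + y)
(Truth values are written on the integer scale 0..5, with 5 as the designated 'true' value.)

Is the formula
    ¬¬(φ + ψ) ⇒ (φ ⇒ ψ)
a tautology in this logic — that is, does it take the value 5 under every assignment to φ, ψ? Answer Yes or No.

No

Counterexample: take φ = 3, ψ = 0.
φ + ψ = 3 + 0 = 3
¬(φ + ψ) = ¬3 = 2
¬¬(φ + ψ) = ¬2 = 3
φ ⇒ ψ = 3 ⇒ 0 = 2
¬¬(φ + ψ) ⇒ (φ ⇒ ψ) = 3 ⇒ 2 = 4
This gives 4 ≠ 5.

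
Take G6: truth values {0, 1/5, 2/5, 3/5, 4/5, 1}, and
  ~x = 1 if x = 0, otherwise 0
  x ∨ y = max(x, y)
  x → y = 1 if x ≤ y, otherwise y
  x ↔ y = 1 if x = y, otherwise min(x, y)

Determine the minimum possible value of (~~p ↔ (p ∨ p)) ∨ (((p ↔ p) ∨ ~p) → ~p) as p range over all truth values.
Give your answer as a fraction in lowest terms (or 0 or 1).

Take p = 1/5:
~p = ~1/5 = 0
~~p = ~0 = 1
p ∨ p = 1/5 ∨ 1/5 = 1/5
~~p ↔ (p ∨ p) = 1 ↔ 1/5 = 1/5
p ↔ p = 1/5 ↔ 1/5 = 1
~p = ~1/5 = 0
(p ↔ p) ∨ ~p = 1 ∨ 0 = 1
~p = ~1/5 = 0
((p ↔ p) ∨ ~p) → ~p = 1 → 0 = 0
(~~p ↔ (p ∨ p)) ∨ (((p ↔ p) ∨ ~p) → ~p) = 1/5 ∨ 0 = 1/5
No assignment yields a value below 1/5, so this is the minimum.

1/5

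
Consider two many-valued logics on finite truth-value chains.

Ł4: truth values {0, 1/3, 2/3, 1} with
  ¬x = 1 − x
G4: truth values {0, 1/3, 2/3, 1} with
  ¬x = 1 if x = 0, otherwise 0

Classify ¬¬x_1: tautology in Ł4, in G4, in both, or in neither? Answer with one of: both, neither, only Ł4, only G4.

neither

In Ł4: at x_1 = 0 the value is 0 — not a tautology.
In G4: at x_1 = 0 the value is 0 — not a tautology.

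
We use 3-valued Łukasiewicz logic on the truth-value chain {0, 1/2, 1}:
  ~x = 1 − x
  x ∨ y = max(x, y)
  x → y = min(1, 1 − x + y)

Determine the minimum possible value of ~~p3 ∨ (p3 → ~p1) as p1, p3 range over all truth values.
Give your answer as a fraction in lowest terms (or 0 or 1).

Take p1 = 1, p3 = 1/2:
~p3 = ~1/2 = 1/2
~~p3 = ~1/2 = 1/2
~p1 = ~1 = 0
p3 → ~p1 = 1/2 → 0 = 1/2
~~p3 ∨ (p3 → ~p1) = 1/2 ∨ 1/2 = 1/2
No assignment yields a value below 1/2, so this is the minimum.

1/2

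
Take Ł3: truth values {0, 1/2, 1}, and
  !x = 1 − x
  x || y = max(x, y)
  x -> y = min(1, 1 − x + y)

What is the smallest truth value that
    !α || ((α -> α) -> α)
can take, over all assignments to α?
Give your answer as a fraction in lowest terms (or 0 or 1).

Take α = 1/2:
!α = !1/2 = 1/2
α -> α = 1/2 -> 1/2 = 1
(α -> α) -> α = 1 -> 1/2 = 1/2
!α || ((α -> α) -> α) = 1/2 || 1/2 = 1/2
No assignment yields a value below 1/2, so this is the minimum.

1/2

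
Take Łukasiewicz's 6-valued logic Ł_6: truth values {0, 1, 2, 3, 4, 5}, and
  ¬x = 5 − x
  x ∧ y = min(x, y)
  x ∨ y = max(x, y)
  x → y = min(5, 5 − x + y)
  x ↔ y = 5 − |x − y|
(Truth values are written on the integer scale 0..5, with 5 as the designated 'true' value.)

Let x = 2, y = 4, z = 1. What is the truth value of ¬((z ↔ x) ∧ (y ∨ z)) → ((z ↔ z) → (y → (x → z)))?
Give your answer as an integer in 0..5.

z ↔ x = 1 ↔ 2 = 4
y ∨ z = 4 ∨ 1 = 4
(z ↔ x) ∧ (y ∨ z) = 4 ∧ 4 = 4
¬((z ↔ x) ∧ (y ∨ z)) = ¬4 = 1
z ↔ z = 1 ↔ 1 = 5
x → z = 2 → 1 = 4
y → (x → z) = 4 → 4 = 5
(z ↔ z) → (y → (x → z)) = 5 → 5 = 5
¬((z ↔ x) ∧ (y ∨ z)) → ((z ↔ z) → (y → (x → z))) = 1 → 5 = 5

5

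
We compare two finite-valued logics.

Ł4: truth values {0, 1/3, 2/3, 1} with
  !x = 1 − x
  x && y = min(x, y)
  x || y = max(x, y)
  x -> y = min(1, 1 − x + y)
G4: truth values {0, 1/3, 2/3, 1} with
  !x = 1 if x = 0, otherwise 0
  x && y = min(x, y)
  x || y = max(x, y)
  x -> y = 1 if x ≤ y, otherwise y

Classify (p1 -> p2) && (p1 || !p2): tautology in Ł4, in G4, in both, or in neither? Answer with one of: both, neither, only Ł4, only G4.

In Ł4: at p1 = 0, p2 = 1/3 the value is 2/3 — not a tautology.
In G4: at p1 = 0, p2 = 1/3 the value is 0 — not a tautology.

neither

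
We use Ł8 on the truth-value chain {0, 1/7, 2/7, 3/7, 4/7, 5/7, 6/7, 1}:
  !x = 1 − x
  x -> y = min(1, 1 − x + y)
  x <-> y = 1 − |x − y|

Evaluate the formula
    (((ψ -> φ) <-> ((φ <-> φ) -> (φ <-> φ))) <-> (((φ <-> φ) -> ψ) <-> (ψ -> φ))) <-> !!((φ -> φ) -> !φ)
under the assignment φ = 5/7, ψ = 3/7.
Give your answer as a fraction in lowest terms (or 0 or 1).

ψ -> φ = 3/7 -> 5/7 = 1
φ <-> φ = 5/7 <-> 5/7 = 1
φ <-> φ = 5/7 <-> 5/7 = 1
(φ <-> φ) -> (φ <-> φ) = 1 -> 1 = 1
(ψ -> φ) <-> ((φ <-> φ) -> (φ <-> φ)) = 1 <-> 1 = 1
φ <-> φ = 5/7 <-> 5/7 = 1
(φ <-> φ) -> ψ = 1 -> 3/7 = 3/7
ψ -> φ = 3/7 -> 5/7 = 1
((φ <-> φ) -> ψ) <-> (ψ -> φ) = 3/7 <-> 1 = 3/7
((ψ -> φ) <-> ((φ <-> φ) -> (φ <-> φ))) <-> (((φ <-> φ) -> ψ) <-> (ψ -> φ)) = 1 <-> 3/7 = 3/7
φ -> φ = 5/7 -> 5/7 = 1
!φ = !5/7 = 2/7
(φ -> φ) -> !φ = 1 -> 2/7 = 2/7
!((φ -> φ) -> !φ) = !2/7 = 5/7
!!((φ -> φ) -> !φ) = !5/7 = 2/7
(((ψ -> φ) <-> ((φ <-> φ) -> (φ <-> φ))) <-> (((φ <-> φ) -> ψ) <-> (ψ -> φ))) <-> !!((φ -> φ) -> !φ) = 3/7 <-> 2/7 = 6/7

6/7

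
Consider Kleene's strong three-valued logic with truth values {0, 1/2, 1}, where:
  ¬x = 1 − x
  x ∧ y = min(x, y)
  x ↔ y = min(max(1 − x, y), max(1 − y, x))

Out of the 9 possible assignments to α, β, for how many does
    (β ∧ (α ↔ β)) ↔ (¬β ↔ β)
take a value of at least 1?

4

α = 0, β = 0 ↦ 1  ≥
α = 0, β = 1/2 ↦ 1/2  <
α = 0, β = 1 ↦ 1  ≥
α = 1/2, β = 0 ↦ 1  ≥
α = 1/2, β = 1/2 ↦ 1/2  <
α = 1/2, β = 1 ↦ 1/2  <
α = 1, β = 0 ↦ 1  ≥
α = 1, β = 1/2 ↦ 1/2  <
α = 1, β = 1 ↦ 0  <
So 4 of the 9 assignments meet the threshold.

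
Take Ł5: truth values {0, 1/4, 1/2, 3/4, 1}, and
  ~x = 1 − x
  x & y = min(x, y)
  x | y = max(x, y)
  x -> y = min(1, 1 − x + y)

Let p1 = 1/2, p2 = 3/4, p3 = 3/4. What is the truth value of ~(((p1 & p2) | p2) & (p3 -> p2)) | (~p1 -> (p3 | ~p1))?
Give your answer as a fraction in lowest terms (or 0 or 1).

1

p1 & p2 = 1/2 & 3/4 = 1/2
(p1 & p2) | p2 = 1/2 | 3/4 = 3/4
p3 -> p2 = 3/4 -> 3/4 = 1
((p1 & p2) | p2) & (p3 -> p2) = 3/4 & 1 = 3/4
~(((p1 & p2) | p2) & (p3 -> p2)) = ~3/4 = 1/4
~p1 = ~1/2 = 1/2
~p1 = ~1/2 = 1/2
p3 | ~p1 = 3/4 | 1/2 = 3/4
~p1 -> (p3 | ~p1) = 1/2 -> 3/4 = 1
~(((p1 & p2) | p2) & (p3 -> p2)) | (~p1 -> (p3 | ~p1)) = 1/4 | 1 = 1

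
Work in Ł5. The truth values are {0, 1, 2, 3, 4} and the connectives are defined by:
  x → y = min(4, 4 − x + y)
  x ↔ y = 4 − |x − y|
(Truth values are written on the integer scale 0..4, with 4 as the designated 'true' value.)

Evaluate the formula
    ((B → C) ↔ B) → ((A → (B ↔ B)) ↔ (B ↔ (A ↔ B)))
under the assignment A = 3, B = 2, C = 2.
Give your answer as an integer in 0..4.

4

B → C = 2 → 2 = 4
(B → C) ↔ B = 4 ↔ 2 = 2
B ↔ B = 2 ↔ 2 = 4
A → (B ↔ B) = 3 → 4 = 4
A ↔ B = 3 ↔ 2 = 3
B ↔ (A ↔ B) = 2 ↔ 3 = 3
(A → (B ↔ B)) ↔ (B ↔ (A ↔ B)) = 4 ↔ 3 = 3
((B → C) ↔ B) → ((A → (B ↔ B)) ↔ (B ↔ (A ↔ B))) = 2 → 3 = 4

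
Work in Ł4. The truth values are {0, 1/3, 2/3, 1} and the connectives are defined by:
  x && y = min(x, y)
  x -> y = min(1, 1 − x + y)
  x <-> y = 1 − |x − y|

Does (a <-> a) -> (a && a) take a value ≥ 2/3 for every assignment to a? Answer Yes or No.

No

Counterexample: take a = 0.
a <-> a = 0 <-> 0 = 1
a && a = 0 && 0 = 0
(a <-> a) -> (a && a) = 1 -> 0 = 0
This gives 0, which is below 2/3.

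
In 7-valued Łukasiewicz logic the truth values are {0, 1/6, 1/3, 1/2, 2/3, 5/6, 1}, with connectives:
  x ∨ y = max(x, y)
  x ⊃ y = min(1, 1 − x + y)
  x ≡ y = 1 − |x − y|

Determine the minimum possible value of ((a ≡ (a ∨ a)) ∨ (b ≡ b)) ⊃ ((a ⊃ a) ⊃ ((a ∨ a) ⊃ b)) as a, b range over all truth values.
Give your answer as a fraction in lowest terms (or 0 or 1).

0

Take a = 1, b = 0:
a ∨ a = 1 ∨ 1 = 1
a ≡ (a ∨ a) = 1 ≡ 1 = 1
b ≡ b = 0 ≡ 0 = 1
(a ≡ (a ∨ a)) ∨ (b ≡ b) = 1 ∨ 1 = 1
a ⊃ a = 1 ⊃ 1 = 1
a ∨ a = 1 ∨ 1 = 1
(a ∨ a) ⊃ b = 1 ⊃ 0 = 0
(a ⊃ a) ⊃ ((a ∨ a) ⊃ b) = 1 ⊃ 0 = 0
((a ≡ (a ∨ a)) ∨ (b ≡ b)) ⊃ ((a ⊃ a) ⊃ ((a ∨ a) ⊃ b)) = 1 ⊃ 0 = 0
No assignment yields a value below 0, so this is the minimum.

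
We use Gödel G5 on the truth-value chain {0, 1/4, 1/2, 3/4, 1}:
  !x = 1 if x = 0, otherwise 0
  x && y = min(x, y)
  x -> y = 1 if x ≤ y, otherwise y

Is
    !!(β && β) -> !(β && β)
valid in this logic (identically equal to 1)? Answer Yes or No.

Counterexample: take β = 1/4.
β && β = 1/4 && 1/4 = 1/4
!(β && β) = !1/4 = 0
!!(β && β) = !0 = 1
!!(β && β) -> !(β && β) = 1 -> 0 = 0
This gives 0 ≠ 1.

No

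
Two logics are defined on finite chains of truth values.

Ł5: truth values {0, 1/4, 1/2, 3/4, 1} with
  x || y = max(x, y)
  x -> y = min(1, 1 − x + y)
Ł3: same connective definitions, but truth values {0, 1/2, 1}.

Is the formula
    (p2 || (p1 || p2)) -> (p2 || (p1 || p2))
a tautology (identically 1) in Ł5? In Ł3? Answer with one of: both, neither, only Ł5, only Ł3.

In Ł5: every assignment gives 1 — tautology.
In Ł3: every assignment gives 1 — tautology.

both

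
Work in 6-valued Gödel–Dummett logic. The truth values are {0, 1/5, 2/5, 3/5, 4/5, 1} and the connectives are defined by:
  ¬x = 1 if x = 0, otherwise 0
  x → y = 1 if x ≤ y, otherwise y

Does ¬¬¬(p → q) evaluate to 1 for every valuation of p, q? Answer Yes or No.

No

Counterexample: take p = 0, q = 0.
p → q = 0 → 0 = 1
¬(p → q) = ¬1 = 0
¬¬(p → q) = ¬0 = 1
¬¬¬(p → q) = ¬1 = 0
This gives 0 ≠ 1.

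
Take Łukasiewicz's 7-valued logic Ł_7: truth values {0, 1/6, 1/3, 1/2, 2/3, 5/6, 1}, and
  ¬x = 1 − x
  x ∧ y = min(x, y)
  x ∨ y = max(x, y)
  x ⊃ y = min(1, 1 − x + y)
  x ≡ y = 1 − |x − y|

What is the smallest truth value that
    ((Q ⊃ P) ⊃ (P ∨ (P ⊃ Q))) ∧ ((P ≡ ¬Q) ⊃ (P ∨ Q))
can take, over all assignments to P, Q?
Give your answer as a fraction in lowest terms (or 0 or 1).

Take P = 1/2, Q = 0:
Q ⊃ P = 0 ⊃ 1/2 = 1
P ⊃ Q = 1/2 ⊃ 0 = 1/2
P ∨ (P ⊃ Q) = 1/2 ∨ 1/2 = 1/2
(Q ⊃ P) ⊃ (P ∨ (P ⊃ Q)) = 1 ⊃ 1/2 = 1/2
¬Q = ¬0 = 1
P ≡ ¬Q = 1/2 ≡ 1 = 1/2
P ∨ Q = 1/2 ∨ 0 = 1/2
(P ≡ ¬Q) ⊃ (P ∨ Q) = 1/2 ⊃ 1/2 = 1
((Q ⊃ P) ⊃ (P ∨ (P ⊃ Q))) ∧ ((P ≡ ¬Q) ⊃ (P ∨ Q)) = 1/2 ∧ 1 = 1/2
No assignment yields a value below 1/2, so this is the minimum.

1/2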